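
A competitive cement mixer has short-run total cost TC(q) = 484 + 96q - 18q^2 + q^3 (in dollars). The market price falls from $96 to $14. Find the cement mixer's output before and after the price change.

Output falls from 12 to 0 (the firm shuts down)

MC = 96 - 36q + 3q^2; the shutdown threshold is min AVC = $15 (at q = 9).
With P = $96 above the shutdown price, P = MC gives q = 12.
At P = $14 < min AVC = $15, price no longer covers variable cost at any output, so the firm shuts down: q = 0.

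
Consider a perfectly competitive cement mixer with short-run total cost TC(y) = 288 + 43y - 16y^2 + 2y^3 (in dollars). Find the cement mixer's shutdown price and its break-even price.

Shutdown price = $11; break-even price = $67

Shutdown price = min AVC. AVC = 43 - 16y + 2y^2, with vertex at y = 4 and minimum $11.
ATC = 288/y + 43 - 16y + 2y^2. Setting dATC/dy = −288/y^2 − 16 + 4y = 0 gives y = 6 (since 4·6^3 − 16·6^2 = 288).
min ATC = 288/6 + 43 − 16·6 + 2·6^2 = $67. That is the break-even price.
Between these two prices the firm operates at a loss; above $67 it earns a profit.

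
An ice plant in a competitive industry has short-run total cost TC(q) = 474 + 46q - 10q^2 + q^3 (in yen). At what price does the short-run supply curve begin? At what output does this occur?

The shutdown price is the minimum of AVC. VC = 46q - 10q^2 + q^3, so AVC = 46 - 10q + q^2.
At the minimum of AVC, MC = AVC. MC = 46 - 20q + 3q^2; setting MC = AVC gives 2q^2 - 10q = 0, so q = 5. min AVC = 21.
The firm shuts down for any P below ¥21.

¥21 per unit, at q = 5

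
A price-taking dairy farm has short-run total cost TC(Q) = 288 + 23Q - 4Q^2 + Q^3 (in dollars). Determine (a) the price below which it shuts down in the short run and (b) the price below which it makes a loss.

AVC = 23 - 4Q + Q^2; minimized at Q = 2, giving min AVC = $19. That is the shutdown price.
ATC = 288/Q + 23 - 4Q + Q^2. Setting dATC/dQ = −288/Q^2 − 4 + 2Q = 0 gives Q = 6 (since 2·6^3 − 4·6^2 = 288).
min ATC = 288/6 + 23 − 4·6 + 6^2 = $83. That is the break-even price.
For $19 ≤ P < $83 the firm produces at a loss; below $19 it shuts down.

Shutdown price = $19; break-even price = $83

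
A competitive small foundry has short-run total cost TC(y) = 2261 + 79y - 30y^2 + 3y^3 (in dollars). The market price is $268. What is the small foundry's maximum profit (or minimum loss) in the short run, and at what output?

AVC = 79 - 30y + 3y^2; min AVC = $4 at y = 5. Since P = $268 ≥ min AVC, the firm produces.
MC = 79 - 60y + 9y^2. Setting P = MC and taking the root on the rising branch gives y* = 9.
TR = 268·9 = 2412. TC = 2261 + 468 = 2729. Profit = 2412 − 2729 = -$317.
Shutting down would mean losing the fixed cost of $2261, so operating at a loss of $317 is better by $1944.

Profit = -$317 at y = 9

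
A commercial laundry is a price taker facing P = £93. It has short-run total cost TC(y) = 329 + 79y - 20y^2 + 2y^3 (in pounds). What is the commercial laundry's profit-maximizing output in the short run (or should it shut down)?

Produce at y = 7

From TC, MC = TC'(y) = 79 - 40y + 6y^2 and AVC = VC/y = 79 - 20y + 2y^2.
AVC hits its minimum where MC = AVC, at y = 5, giving min AVC = 79 - 20·5 + 2·5^2 = £29.
P = £93 exceeds min AVC = £29, so the firm stays open.
P = MC gives -14 - 40y + 6y^2 = 0, with roots -1/3 and 7. Take the larger (rising MC): y* = 7.
Check: AVC at y = 7 is £37 ≤ P, so revenue covers variable cost.
Profit = P·y − TC = 93·7 − 588 = £63.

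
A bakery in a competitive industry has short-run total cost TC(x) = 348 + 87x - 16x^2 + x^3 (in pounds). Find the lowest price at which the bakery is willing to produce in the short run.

£23 per unit

Short-run supply begins at min AVC. From VC = 87x - 16x^2 + x^3, AVC = 87 - 16x + x^2.
At the minimum of AVC, MC = AVC. MC = 87 - 32x + 3x^2; setting MC = AVC gives 2x^2 - 16x = 0, so x = 8. min AVC = 23.
For P < £23 the firm produces nothing.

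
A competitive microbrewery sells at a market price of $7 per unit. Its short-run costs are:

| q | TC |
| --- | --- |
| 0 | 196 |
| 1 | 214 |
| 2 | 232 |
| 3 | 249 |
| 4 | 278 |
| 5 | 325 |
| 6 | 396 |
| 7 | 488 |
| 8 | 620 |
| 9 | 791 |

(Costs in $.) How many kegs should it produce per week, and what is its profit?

q = 0 (shut down); profit = -$196

Compute π = P·q − TC at each output: q=0: -196; q=1: -207; q=2: -218; q=3: -228; q=4: -250; q=5: -290; q=6: -354; q=7: -439; q=8: -564; q=9: -728.
Profit is highest at q = 0. Equivalently, the lowest AVC in the table is 53/3 ≈ $17.67 at q = 3, and P = $7 falls below it — price never covers variable cost, so the firm shuts down and loses only its fixed cost.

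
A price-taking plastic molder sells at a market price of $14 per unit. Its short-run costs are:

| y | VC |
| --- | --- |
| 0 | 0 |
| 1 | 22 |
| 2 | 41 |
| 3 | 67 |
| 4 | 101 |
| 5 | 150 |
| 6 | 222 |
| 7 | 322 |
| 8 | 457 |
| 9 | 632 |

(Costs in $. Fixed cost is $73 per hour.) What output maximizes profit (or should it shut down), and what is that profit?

y = 0 (shut down); profit = -$73

Profit at each row (π = 14y − TC): y=0: -73; y=1: -81; y=2: -86; y=3: -98; y=4: -118; y=5: -153; y=6: -211; y=7: -297; y=8: -418; y=9: -579.
Profit is highest at y = 0. Equivalently, the lowest AVC in the table is 41/2 ≈ $20.50 at y = 2, and P = $14 falls below it — price never covers variable cost, so the firm shuts down and loses only its fixed cost.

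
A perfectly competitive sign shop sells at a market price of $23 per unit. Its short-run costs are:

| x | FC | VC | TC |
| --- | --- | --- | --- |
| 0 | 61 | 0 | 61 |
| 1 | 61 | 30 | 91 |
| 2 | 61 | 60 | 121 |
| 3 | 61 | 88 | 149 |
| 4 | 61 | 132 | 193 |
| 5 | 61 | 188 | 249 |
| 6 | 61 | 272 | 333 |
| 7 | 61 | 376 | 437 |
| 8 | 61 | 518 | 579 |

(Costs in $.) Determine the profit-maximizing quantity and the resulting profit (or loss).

x = 0 (shut down); profit = -$61

Tabulate TR − TC: x=0: -61; x=1: -68; x=2: -75; x=3: -80; x=4: -101; x=5: -134; x=6: -195; x=7: -276; x=8: -395.
Profit is highest at x = 0. Equivalently, the lowest AVC in the table is 88/3 ≈ $29.33 at x = 3, and P = $23 falls below it — price never covers variable cost, so the firm shuts down and loses only its fixed cost.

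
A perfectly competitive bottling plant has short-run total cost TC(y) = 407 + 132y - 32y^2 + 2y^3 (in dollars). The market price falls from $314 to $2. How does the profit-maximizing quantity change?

MC = 132 - 64y + 6y^2; the shutdown threshold is min AVC = $4 (at y = 8).
At P = $314 ≥ min AVC, set P = MC on the rising branch: y = 13.
At P = $2 < min AVC = $4, price no longer covers variable cost at any output, so the firm shuts down: y = 0.

Output falls from 13 to 0 (the firm shuts down)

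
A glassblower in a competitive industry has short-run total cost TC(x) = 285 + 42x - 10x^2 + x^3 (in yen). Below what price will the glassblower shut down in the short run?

¥17 per unit

The shutdown price is the minimum of AVC. VC = 42x - 10x^2 + x^3, so AVC = 42 - 10x + x^2.
dAVC/dx = -10 + 2x = 0 gives x = 5. min AVC = 42 - 10·5 + 5^2 = 17.
For P < ¥17 the firm produces nothing.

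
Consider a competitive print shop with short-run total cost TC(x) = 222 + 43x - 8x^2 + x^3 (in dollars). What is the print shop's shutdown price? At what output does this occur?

The firm shuts down when price falls below the minimum of average variable cost. AVC = VC/x = 43 - 8x + x^2.
At the minimum of AVC, MC = AVC. MC = 43 - 16x + 3x^2; setting MC = AVC gives 2x^2 - 8x = 0, so x = 4. min AVC = 27.
For P < $27 the firm produces nothing.

$27 per unit, at x = 4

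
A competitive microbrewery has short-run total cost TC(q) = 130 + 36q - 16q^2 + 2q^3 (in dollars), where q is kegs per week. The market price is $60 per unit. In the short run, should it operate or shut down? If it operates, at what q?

From TC, MC = TC'(q) = 36 - 32q + 6q^2 and AVC = VC/q = 36 - 16q + 2q^2.
AVC hits its minimum where MC = AVC, at q = 4, giving min AVC = 36 - 16·4 + 2·4^2 = $4.
Since P = $60 ≥ min AVC = $4, price covers variable cost and the firm should produce.
P = MC gives -24 - 32q + 6q^2 = 0, with roots -2/3 and 6. Take the larger (rising MC): q* = 6.
Check: AVC at q = 6 is $12 ≤ P, so revenue covers variable cost.
Profit = P·q − TC = 60·6 − 202 = $158.

Produce at q = 6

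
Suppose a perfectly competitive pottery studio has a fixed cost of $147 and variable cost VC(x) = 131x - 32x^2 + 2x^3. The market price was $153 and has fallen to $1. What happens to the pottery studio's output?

Output falls from 11 to 0 (the firm shuts down)

MC = 131 - 64x + 6x^2; the shutdown threshold is min AVC = $3 (at x = 8).
At P = $153 ≥ min AVC, set P = MC on the rising branch: x = 11.
At P = $1 < min AVC = $3, price no longer covers variable cost at any output, so the firm shuts down: x = 0.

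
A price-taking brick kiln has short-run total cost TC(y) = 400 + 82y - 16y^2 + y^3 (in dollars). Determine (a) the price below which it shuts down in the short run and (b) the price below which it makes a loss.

Shutdown price = min AVC. AVC = 82 - 16y + y^2, with vertex at y = 8 and minimum $18.
ATC = 400/y + 82 - 16y + y^2. Setting dATC/dy = −400/y^2 − 16 + 2y = 0 gives y = 10 (since 2·10^3 − 16·10^2 = 400).
min ATC = 400/10 + 82 − 16·10 + 10^2 = $62. That is the break-even price.
For $18 ≤ P < $62 the firm produces at a loss; below $18 it shuts down.

Shutdown price = $18; break-even price = $62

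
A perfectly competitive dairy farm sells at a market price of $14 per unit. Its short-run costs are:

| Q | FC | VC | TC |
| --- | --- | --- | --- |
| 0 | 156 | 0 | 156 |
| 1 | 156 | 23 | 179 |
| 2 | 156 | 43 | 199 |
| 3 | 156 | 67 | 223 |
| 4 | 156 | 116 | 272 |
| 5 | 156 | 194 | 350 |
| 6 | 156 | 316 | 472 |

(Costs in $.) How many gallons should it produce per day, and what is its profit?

Compute π = P·Q − TC at each output: Q=0: -156; Q=1: -165; Q=2: -171; Q=3: -181; Q=4: -216; Q=5: -280; Q=6: -388.
Profit is highest at Q = 0. Equivalently, the lowest AVC in the table is 43/2 ≈ $21.50 at Q = 2, and P = $14 falls below it — price never covers variable cost, so the firm shuts down and loses only its fixed cost.

Q = 0 (shut down); profit = -$156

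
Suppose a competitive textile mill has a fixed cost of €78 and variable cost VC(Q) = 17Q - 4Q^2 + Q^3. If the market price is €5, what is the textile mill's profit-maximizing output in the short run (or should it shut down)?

Shut down

Strip out fixed cost: VC = 17Q - 4Q^2 + Q^3. Then AVC = 17 - 4Q + Q^2 and MC = 17 - 8Q + 3Q^2.
AVC hits its minimum where MC = AVC, at Q = 2, giving min AVC = 17 - 4·2 + 2^2 = €13.
Since P = €5 < min AVC = €13, price fails to cover variable cost at any output.
Shutting down limits the loss to fixed cost, €78.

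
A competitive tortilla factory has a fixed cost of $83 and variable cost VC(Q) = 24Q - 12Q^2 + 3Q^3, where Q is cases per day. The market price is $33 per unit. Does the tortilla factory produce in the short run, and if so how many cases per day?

From TC, MC = TC'(Q) = 24 - 24Q + 9Q^2 and AVC = VC/Q = 24 - 12Q + 3Q^2.
AVC hits its minimum where MC = AVC, at Q = 2, giving min AVC = 24 - 12·2 + 3·2^2 = $12.
Because $33 ≥ $12, revenue can cover variable cost; the firm operates.
P = MC gives -9 - 24Q + 9Q^2 = 0, with roots -1/3 and 3. Take the larger (rising MC): Q* = 3.
Check: AVC at Q = 3 is $15 ≤ P, so revenue covers variable cost.
Profit = P·Q − TC = 33·3 − 128 = -$29, a loss, but smaller than the $83 fixed cost the firm would lose by shutting down.

Produce at Q = 3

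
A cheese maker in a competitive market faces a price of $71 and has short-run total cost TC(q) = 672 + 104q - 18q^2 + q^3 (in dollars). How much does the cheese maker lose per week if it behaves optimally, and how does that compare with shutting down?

Profit = -$188 at q = 11

AVC = 104 - 18q + q^2 has its minimum $23 at q = 9; price $71 clears that bar, so the firm operates.
With MC = 104 - 36q + 3q^2, P = MC on the upward-sloping part at q* = 11.
TR = 71·11 = 781. TC = 672 + 297 = 969. Profit = 781 − 969 = -$188.
Shutting down would mean losing the fixed cost of $672, so operating at a loss of $188 is better by $484.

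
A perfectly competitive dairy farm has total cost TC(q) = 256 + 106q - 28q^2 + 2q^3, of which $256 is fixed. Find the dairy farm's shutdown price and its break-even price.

Shutdown price = $8; break-even price = $42

Shutdown price = min AVC. AVC = 106 - 28q + 2q^2, with vertex at q = 7 and minimum $8.
ATC = 256/q + 106 - 28q + 2q^2. Setting dATC/dq = −256/q^2 − 28 + 4q = 0 gives q = 8 (since 4·8^3 − 28·8^2 = 256).
min ATC = 256/8 + 106 − 28·8 + 2·8^2 = $42. That is the break-even price.
Between these two prices the firm operates at a loss; above $42 it earns a profit.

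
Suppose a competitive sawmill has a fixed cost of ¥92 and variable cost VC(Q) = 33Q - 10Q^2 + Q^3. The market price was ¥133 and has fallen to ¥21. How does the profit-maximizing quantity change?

Output falls from 10 to 6

MC = 33 - 20Q + 3Q^2; the shutdown threshold is min AVC = ¥8 (at Q = 5).
At P = ¥133 ≥ min AVC, set P = MC on the rising branch: Q = 10.
At P = ¥21 ≥ min AVC, set P = MC: Q = 6. The firm stays open but cuts output.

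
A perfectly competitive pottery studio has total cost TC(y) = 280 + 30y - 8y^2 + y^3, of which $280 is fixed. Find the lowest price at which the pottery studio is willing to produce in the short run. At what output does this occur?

Short-run supply begins at min AVC. From VC = 30y - 8y^2 + y^3, AVC = 30 - 8y + y^2.
dAVC/dy = -8 + 2y = 0 gives y = 4. min AVC = 30 - 8·4 + 4^2 = 14.
For P < $14 the firm produces nothing.

$14 per unit, at y = 4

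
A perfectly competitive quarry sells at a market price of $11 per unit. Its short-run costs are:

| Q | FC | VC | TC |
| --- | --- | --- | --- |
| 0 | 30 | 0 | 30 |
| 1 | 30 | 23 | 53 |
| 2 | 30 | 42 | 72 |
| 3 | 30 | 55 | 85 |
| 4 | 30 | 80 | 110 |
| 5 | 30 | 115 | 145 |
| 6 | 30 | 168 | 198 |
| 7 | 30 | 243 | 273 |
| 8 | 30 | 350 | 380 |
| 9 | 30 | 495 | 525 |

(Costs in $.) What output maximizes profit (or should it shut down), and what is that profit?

Tabulate TR − TC: Q=0: -30; Q=1: -42; Q=2: -50; Q=3: -52; Q=4: -66; Q=5: -90; Q=6: -132; Q=7: -196; Q=8: -292; Q=9: -426.
Profit is highest at Q = 0. Equivalently, the lowest AVC in the table is 55/3 ≈ $18.33 at Q = 3, and P = $11 falls below it — price never covers variable cost, so the firm shuts down and loses only its fixed cost.

Q = 0 (shut down); profit = -$30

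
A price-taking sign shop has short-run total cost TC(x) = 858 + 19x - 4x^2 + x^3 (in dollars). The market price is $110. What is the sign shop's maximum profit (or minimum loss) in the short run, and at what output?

Profit = -$368 at x = 7

AVC = 19 - 4x + x^2; min AVC = $15 at x = 2. Since P = $110 ≥ min AVC, the firm produces.
With MC = 19 - 8x + 3x^2, P = MC on the upward-sloping part at x* = 7.
TR = 110·7 = 770. TC = 858 + 280 = 1138. Profit = 770 − 1138 = -$368.
That loss of $368 beats the $858 the firm would lose by shutting down; producing recovers $490 of fixed cost.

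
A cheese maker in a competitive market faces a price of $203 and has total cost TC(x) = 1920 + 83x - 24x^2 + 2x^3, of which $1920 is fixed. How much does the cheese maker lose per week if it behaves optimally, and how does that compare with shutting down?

Profit = -$320 at x = 10

AVC = 83 - 24x + 2x^2; min AVC = $11 at x = 6. Since P = $203 ≥ min AVC, the firm produces.
MC = 83 - 48x + 6x^2. Setting P = MC and taking the root on the rising branch gives x* = 10.
TR = 203·10 = 2030. TC = 1920 + 430 = 2350. Profit = 2030 − 2350 = -$320.
By producing, the firm covers all variable cost plus $1600 of fixed cost; shutting down would lose the full $1920.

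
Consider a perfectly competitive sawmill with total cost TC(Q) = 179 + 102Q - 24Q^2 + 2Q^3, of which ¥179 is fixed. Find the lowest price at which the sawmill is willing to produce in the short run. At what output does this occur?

Short-run supply begins at min AVC. From VC = 102Q - 24Q^2 + 2Q^3, AVC = 102 - 24Q + 2Q^2.
dAVC/dQ = -24 + 4Q = 0 gives Q = 6. min AVC = 102 - 24·6 + 2·6^2 = 30.
For P < ¥30 the firm produces nothing.

¥30 per unit, at Q = 6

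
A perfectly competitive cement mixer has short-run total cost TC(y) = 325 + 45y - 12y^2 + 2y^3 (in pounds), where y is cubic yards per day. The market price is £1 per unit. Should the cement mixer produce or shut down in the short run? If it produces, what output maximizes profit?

Shut down

From TC, MC = TC'(y) = 45 - 24y + 6y^2 and AVC = VC/y = 45 - 12y + 2y^2.
The AVC parabola has its vertex at y = 12/4 = 3, where AVC = 45 - 12·3 + 2·3^2 = £27.
Since P = £1 < min AVC = £27, price fails to cover variable cost at any output.
The firm minimizes its loss by shutting down and losing only its fixed cost of £325.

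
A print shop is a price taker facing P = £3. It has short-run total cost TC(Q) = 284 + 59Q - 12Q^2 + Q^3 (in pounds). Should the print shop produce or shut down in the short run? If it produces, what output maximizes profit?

Strip out fixed cost: VC = 59Q - 12Q^2 + Q^3. Then AVC = 59 - 12Q + Q^2 and MC = 59 - 24Q + 3Q^2.
The AVC parabola has its vertex at Q = 12/2 = 6, where AVC = 59 - 12·6 + 6^2 = £23.
Since P = £3 < min AVC = £23, price fails to cover variable cost at any output.
Shutting down limits the loss to fixed cost, £284.

Shut down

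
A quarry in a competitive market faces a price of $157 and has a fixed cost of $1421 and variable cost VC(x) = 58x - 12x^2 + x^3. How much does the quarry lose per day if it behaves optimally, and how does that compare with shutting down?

AVC = 58 - 12x + x^2 has its minimum $22 at x = 6; price $157 clears that bar, so the firm operates.
MC = 58 - 24x + 3x^2. Setting P = MC and taking the root on the rising branch gives x* = 11.
TR = 157·11 = 1727. TC = 1421 + 517 = 1938. Profit = 1727 − 1938 = -$211.
Shutting down would mean losing the fixed cost of $1421, so operating at a loss of $211 is better by $1210.

Profit = -$211 at x = 11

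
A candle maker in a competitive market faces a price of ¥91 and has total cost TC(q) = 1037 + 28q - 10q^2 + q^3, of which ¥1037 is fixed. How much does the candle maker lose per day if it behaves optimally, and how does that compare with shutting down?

Profit = -¥389 at q = 9

AVC = 28 - 10q + q^2 has its minimum ¥3 at q = 5; price ¥91 clears that bar, so the firm operates.
With MC = 28 - 20q + 3q^2, P = MC on the upward-sloping part at q* = 9.
TR = 91·9 = 819. TC = 1037 + 171 = 1208. Profit = 819 − 1208 = -¥389.
That loss of ¥389 beats the ¥1037 the firm would lose by shutting down; producing recovers ¥648 of fixed cost.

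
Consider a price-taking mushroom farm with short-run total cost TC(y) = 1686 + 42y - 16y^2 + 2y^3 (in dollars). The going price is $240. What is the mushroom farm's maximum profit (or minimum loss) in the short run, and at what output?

AVC = 42 - 16y + 2y^2 has its minimum $10 at y = 4; price $240 clears that bar, so the firm operates.
MC = 42 - 32y + 6y^2. Setting P = MC and taking the root on the rising branch gives y* = 9.
TR = 240·9 = 2160. TC = 1686 + 540 = 2226. Profit = 2160 − 2226 = -$66.
Shutting down would mean losing the fixed cost of $1686, so operating at a loss of $66 is better by $1620.

Profit = -$66 at y = 9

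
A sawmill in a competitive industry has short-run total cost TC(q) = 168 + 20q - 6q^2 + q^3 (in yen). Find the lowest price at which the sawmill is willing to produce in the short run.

The shutdown price is the minimum of AVC. VC = 20q - 6q^2 + q^3, so AVC = 20 - 6q + q^2.
At the minimum of AVC, MC = AVC. MC = 20 - 12q + 3q^2; setting MC = AVC gives 2q^2 - 6q = 0, so q = 3. min AVC = 11.
So the shutdown price is ¥11.

¥11 per unit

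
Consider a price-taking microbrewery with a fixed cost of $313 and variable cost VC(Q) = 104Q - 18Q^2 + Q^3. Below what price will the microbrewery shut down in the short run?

$23 per unit

Short-run supply begins at min AVC. From VC = 104Q - 18Q^2 + Q^3, AVC = 104 - 18Q + Q^2.
dAVC/dQ = -18 + 2Q = 0 gives Q = 9. min AVC = 104 - 18·9 + 9^2 = 23.
For P < $23 the firm produces nothing.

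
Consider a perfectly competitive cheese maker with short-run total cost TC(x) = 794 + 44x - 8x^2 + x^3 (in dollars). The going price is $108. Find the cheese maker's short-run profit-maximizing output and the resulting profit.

AVC = 44 - 8x + x^2; min AVC = $28 at x = 4. Since P = $108 ≥ min AVC, the firm produces.
MC = 44 - 16x + 3x^2. Setting P = MC and taking the root on the rising branch gives x* = 8.
TR = 108·8 = 864. TC = 794 + 352 = 1146. Profit = 864 − 1146 = -$282.
By producing, the firm covers all variable cost plus $512 of fixed cost; shutting down would lose the full $794.

Profit = -$282 at x = 8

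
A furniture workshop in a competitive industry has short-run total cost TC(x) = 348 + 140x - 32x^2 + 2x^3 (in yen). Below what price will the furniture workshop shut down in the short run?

¥12 per unit

The firm shuts down when price falls below the minimum of average variable cost. AVC = VC/x = 140 - 32x + 2x^2.
At the minimum of AVC, MC = AVC. MC = 140 - 64x + 6x^2; setting MC = AVC gives 4x^2 - 32x = 0, so x = 8. min AVC = 12.
So the shutdown price is ¥12.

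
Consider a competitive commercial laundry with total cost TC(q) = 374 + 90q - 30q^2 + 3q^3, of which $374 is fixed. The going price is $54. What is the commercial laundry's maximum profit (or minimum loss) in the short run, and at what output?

Profit = -$158 at q = 6

AVC = 90 - 30q + 3q^2 has its minimum $15 at q = 5; price $54 clears that bar, so the firm operates.
With MC = 90 - 60q + 9q^2, P = MC on the upward-sloping part at q* = 6.
TR = 54·6 = 324. TC = 374 + 108 = 482. Profit = 324 − 482 = -$158.
That loss of $158 beats the $374 the firm would lose by shutting down; producing recovers $216 of fixed cost.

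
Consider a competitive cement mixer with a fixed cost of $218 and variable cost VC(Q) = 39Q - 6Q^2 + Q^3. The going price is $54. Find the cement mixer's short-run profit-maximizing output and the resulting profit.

Profit = -$118 at Q = 5

AVC = 39 - 6Q + Q^2; min AVC = $30 at Q = 3. Since P = $54 ≥ min AVC, the firm produces.
With MC = 39 - 12Q + 3Q^2, P = MC on the upward-sloping part at Q* = 5.
TR = 54·5 = 270. TC = 218 + 170 = 388. Profit = 270 − 388 = -$118.
Shutting down would mean losing the fixed cost of $218, so operating at a loss of $118 is better by $100.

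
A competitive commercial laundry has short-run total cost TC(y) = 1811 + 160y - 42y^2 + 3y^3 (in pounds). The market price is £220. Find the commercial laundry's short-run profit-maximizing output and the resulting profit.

Profit = -£11 at y = 10

AVC = 160 - 42y + 3y^2; min AVC = £13 at y = 7. Since P = £220 ≥ min AVC, the firm produces.
MC = 160 - 84y + 9y^2. Setting P = MC and taking the root on the rising branch gives y* = 10.
TR = 220·10 = 2200. TC = 1811 + 400 = 2211. Profit = 2200 − 2211 = -£11.
Shutting down would mean losing the fixed cost of £1811, so operating at a loss of £11 is better by £1800.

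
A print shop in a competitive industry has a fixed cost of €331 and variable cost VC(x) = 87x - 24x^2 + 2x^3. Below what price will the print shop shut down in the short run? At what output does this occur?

Short-run supply begins at min AVC. From VC = 87x - 24x^2 + 2x^3, AVC = 87 - 24x + 2x^2.
At the minimum of AVC, MC = AVC. MC = 87 - 48x + 6x^2; setting MC = AVC gives 4x^2 - 24x = 0, so x = 6. min AVC = 15.
The firm shuts down for any P below €15.

€15 per unit, at x = 6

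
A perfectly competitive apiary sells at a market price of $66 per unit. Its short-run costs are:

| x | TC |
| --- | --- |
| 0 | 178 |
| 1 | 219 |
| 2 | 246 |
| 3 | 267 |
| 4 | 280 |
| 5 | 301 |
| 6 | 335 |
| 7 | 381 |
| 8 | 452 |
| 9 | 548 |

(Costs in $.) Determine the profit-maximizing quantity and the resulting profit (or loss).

x = 7; profit = $81

Compute π = P·x − TC at each output: x=0: -178; x=1: -153; x=2: -114; x=3: -69; x=4: -16; x=5: 29; x=6: 61; x=7: 81; x=8: 76; x=9: 46.
Profit is maximized at x = 7. AVC there is 203/7 = $29 ≤ P, so producing beats shutting down (which would give -$178).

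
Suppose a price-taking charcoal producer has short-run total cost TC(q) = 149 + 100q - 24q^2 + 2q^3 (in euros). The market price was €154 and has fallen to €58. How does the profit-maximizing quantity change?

MC = 100 - 48q + 6q^2; the shutdown threshold is min AVC = €28 (at q = 6).
At P = €154 ≥ min AVC, set P = MC on the rising branch: q = 9.
At P = €58 ≥ min AVC, set P = MC: q = 7. The firm stays open but cuts output.

Output falls from 9 to 7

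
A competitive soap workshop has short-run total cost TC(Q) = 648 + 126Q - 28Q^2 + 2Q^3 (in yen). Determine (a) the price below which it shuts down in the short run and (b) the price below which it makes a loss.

Shutdown price = ¥28; break-even price = ¥108

Shutdown price = min AVC. AVC = 126 - 28Q + 2Q^2, with vertex at Q = 7 and minimum ¥28.
ATC = 648/Q + 126 - 28Q + 2Q^2. Setting dATC/dQ = −648/Q^2 − 28 + 4Q = 0 gives Q = 9 (since 4·9^3 − 28·9^2 = 648).
min ATC = 648/9 + 126 − 28·9 + 2·9^2 = ¥108. That is the break-even price.
Between these two prices the firm operates at a loss; above ¥108 it earns a profit.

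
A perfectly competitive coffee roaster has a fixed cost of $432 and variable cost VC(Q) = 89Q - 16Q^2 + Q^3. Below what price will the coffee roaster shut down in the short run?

The shutdown price is the minimum of AVC. VC = 89Q - 16Q^2 + Q^3, so AVC = 89 - 16Q + Q^2.
At the minimum of AVC, MC = AVC. MC = 89 - 32Q + 3Q^2; setting MC = AVC gives 2Q^2 - 16Q = 0, so Q = 8. min AVC = 25.
So the shutdown price is $25.

$25 per unit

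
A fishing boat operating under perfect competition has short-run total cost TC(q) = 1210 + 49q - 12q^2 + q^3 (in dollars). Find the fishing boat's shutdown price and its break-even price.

Shutdown price = $13; break-even price = $148

Shutdown price = min AVC. AVC = 49 - 12q + q^2, with vertex at q = 6 and minimum $13.
ATC = 1210/q + 49 - 12q + q^2. Setting dATC/dq = −1210/q^2 − 12 + 2q = 0 gives q = 11 (since 2·11^3 − 12·11^2 = 1210).
min ATC = 1210/11 + 49 − 12·11 + 11^2 = $148. That is the break-even price.
Between these two prices the firm operates at a loss; above $148 it earns a profit.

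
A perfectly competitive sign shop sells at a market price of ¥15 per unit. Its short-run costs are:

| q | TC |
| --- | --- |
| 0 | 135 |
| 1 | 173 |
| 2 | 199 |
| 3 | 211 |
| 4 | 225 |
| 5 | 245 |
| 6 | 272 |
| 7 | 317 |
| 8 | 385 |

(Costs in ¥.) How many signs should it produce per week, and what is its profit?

Compute π = P·q − TC at each output: q=0: -135; q=1: -158; q=2: -169; q=3: -166; q=4: -165; q=5: -170; q=6: -182; q=7: -212; q=8: -265.
Profit is highest at q = 0. Equivalently, the lowest AVC in the table is 110/5 ≈ ¥22 at q = 5, and P = ¥15 falls below it — price never covers variable cost, so the firm shuts down and loses only its fixed cost.

q = 0 (shut down); profit = -¥135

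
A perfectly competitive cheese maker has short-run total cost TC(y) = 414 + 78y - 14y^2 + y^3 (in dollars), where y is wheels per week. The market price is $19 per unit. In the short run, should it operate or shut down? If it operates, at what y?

Strip out fixed cost: VC = 78y - 14y^2 + y^3. Then AVC = 78 - 14y + y^2 and MC = 78 - 28y + 3y^2.
AVC is minimized where dAVC/dy = -14 + 2y = 0, at y = 7; min AVC = 78 - 14·7 + 7^2 = $29.
Since P = $19 < min AVC = $29, price fails to cover variable cost at any output.
Best response: produce nothing and absorb the $414 fixed cost.

Shut down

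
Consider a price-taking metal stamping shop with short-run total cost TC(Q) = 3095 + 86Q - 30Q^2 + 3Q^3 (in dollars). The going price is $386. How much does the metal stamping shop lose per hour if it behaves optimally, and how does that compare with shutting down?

Profit = -$95 at Q = 10

AVC = 86 - 30Q + 3Q^2 has its minimum $11 at Q = 5; price $386 clears that bar, so the firm operates.
With MC = 86 - 60Q + 9Q^2, P = MC on the upward-sloping part at Q* = 10.
TR = 386·10 = 3860. TC = 3095 + 860 = 3955. Profit = 3860 − 3955 = -$95.
Shutting down would mean losing the fixed cost of $3095, so operating at a loss of $95 is better by $3000.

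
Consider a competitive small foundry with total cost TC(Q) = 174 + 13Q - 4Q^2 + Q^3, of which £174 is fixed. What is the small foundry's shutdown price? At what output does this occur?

Short-run supply begins at min AVC. From VC = 13Q - 4Q^2 + Q^3, AVC = 13 - 4Q + Q^2.
At the minimum of AVC, MC = AVC. MC = 13 - 8Q + 3Q^2; setting MC = AVC gives 2Q^2 - 4Q = 0, so Q = 2. min AVC = 9.
So the shutdown price is £9.

£9 per unit, at Q = 2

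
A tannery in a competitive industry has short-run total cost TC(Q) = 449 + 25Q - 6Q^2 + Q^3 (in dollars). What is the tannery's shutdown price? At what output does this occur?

$16 per unit, at Q = 3

The firm shuts down when price falls below the minimum of average variable cost. AVC = VC/Q = 25 - 6Q + Q^2.
dAVC/dQ = -6 + 2Q = 0 gives Q = 3. min AVC = 25 - 6·3 + 3^2 = 16.
So the shutdown price is $16.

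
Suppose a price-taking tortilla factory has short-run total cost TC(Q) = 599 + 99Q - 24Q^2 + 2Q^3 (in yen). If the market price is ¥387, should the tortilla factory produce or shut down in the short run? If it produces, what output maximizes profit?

Produce at Q = 12

Strip out fixed cost: VC = 99Q - 24Q^2 + 2Q^3. Then AVC = 99 - 24Q + 2Q^2 and MC = 99 - 48Q + 6Q^2.
The AVC parabola has its vertex at Q = 24/4 = 6, where AVC = 99 - 24·6 + 2·6^2 = ¥27.
Since P = ¥387 ≥ min AVC = ¥27, price covers variable cost and the firm should produce.
Set P = MC: 387 = 99 - 48Q + 6Q^2 → -288 - 48Q + 6Q^2 = 0. The roots are Q = -4 and Q = 12; the profit-maximizing output is on the rising part of MC, so Q* = 12.
Check: AVC at Q = 12 is ¥99 ≤ P, so revenue covers variable cost.
Profit = P·Q − TC = 387·12 − 1787 = ¥2857.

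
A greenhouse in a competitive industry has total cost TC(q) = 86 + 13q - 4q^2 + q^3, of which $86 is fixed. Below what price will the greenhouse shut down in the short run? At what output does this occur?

The firm shuts down when price falls below the minimum of average variable cost. AVC = VC/q = 13 - 4q + q^2.
dAVC/dq = -4 + 2q = 0 gives q = 2. min AVC = 13 - 4·2 + 2^2 = 9.
For P < $9 the firm produces nothing.

$9 per unit, at q = 2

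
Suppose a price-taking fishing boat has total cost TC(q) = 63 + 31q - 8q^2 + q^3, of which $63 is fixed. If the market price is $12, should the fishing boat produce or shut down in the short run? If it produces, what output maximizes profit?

Strip out fixed cost: VC = 31q - 8q^2 + q^3. Then AVC = 31 - 8q + q^2 and MC = 31 - 16q + 3q^2.
AVC hits its minimum where MC = AVC, at q = 4, giving min AVC = 31 - 8·4 + 4^2 = $15.
Since P = $12 < min AVC = $15, price fails to cover variable cost at any output.
The firm minimizes its loss by shutting down and losing only its fixed cost of $63.

Shut down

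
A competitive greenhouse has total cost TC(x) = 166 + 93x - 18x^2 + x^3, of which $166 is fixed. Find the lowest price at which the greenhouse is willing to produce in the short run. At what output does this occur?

$12 per unit, at x = 9

Short-run supply begins at min AVC. From VC = 93x - 18x^2 + x^3, AVC = 93 - 18x + x^2.
dAVC/dx = -18 + 2x = 0 gives x = 9. min AVC = 93 - 18·9 + 9^2 = 12.
So the shutdown price is $12.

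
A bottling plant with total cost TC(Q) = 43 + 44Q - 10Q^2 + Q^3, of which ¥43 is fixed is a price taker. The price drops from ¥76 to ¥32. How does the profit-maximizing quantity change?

Output falls from 8 to 6

MC = 44 - 20Q + 3Q^2; the shutdown threshold is min AVC = ¥19 (at Q = 5).
With P = ¥76 above the shutdown price, P = MC gives Q = 8.
At P = ¥32 ≥ min AVC, set P = MC: Q = 6. The firm stays open but cuts output.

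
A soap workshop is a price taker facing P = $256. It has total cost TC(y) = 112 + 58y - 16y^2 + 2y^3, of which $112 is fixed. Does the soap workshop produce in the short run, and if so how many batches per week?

Produce at y = 9

From TC, MC = TC'(y) = 58 - 32y + 6y^2 and AVC = VC/y = 58 - 16y + 2y^2.
AVC is minimized where dAVC/dy = -16 + 4y = 0, at y = 4; min AVC = 58 - 16·4 + 2·4^2 = $26.
Because $256 ≥ $26, revenue can cover variable cost; the firm operates.
Solving P = MC: -198 - 32y + 6y^2 = 0 ⇒ y = -11/3 or 9. On the upward-sloping branch, y* = 9.
Check: AVC at y = 9 is $76 ≤ P, so revenue covers variable cost.
Profit = P·y − TC = 256·9 − 796 = $1508.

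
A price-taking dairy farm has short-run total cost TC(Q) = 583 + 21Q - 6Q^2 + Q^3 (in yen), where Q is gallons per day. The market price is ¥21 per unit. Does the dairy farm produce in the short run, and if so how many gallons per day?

Variable cost is VC = 21Q - 6Q^2 + Q^3, so AVC = VC/Q = 21 - 6Q + Q^2 and MC = dTC/dQ = 21 - 12Q + 3Q^2.
The AVC parabola has its vertex at Q = 6/2 = 3, where AVC = 21 - 6·3 + 3^2 = ¥12.
Because ¥21 ≥ ¥12, revenue can cover variable cost; the firm operates.
Set P = MC: 21 = 21 - 12Q + 3Q^2 → -12Q + 3Q^2 = 0. The roots are Q = 0 and Q = 4; the profit-maximizing output is on the rising part of MC, so Q* = 4.
Check: AVC at Q = 4 is ¥13 ≤ P, so revenue covers variable cost.
Profit = P·Q − TC = 21·4 − 635 = -¥551, a loss, but smaller than the ¥583 fixed cost the firm would lose by shutting down.

Produce at Q = 4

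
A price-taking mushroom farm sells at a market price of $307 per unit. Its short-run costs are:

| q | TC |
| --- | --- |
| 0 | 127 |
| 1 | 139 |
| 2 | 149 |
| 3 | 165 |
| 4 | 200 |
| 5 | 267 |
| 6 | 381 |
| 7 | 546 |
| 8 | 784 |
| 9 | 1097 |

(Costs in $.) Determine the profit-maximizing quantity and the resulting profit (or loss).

Profit at each row (π = 307q − TC): q=0: -127; q=1: 168; q=2: 465; q=3: 756; q=4: 1028; q=5: 1268; q=6: 1461; q=7: 1603; q=8: 1672; q=9: 1666.
Profit is maximized at q = 8. AVC there is 657/8 = $82.12 ≤ P, so producing beats shutting down (which would give -$127).

q = 8; profit = $1672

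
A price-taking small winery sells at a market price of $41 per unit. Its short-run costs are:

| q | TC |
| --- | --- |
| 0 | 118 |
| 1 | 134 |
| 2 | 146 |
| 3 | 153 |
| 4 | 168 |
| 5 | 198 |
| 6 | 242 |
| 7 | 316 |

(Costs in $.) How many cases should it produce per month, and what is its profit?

Compute π = P·q − TC at each output: q=0: -118; q=1: -93; q=2: -64; q=3: -30; q=4: -4; q=5: 7; q=6: 4; q=7: -29.
Profit is maximized at q = 5. AVC there is 80/5 = $16 ≤ P, so producing beats shutting down (which would give -$118).

q = 5; profit = $7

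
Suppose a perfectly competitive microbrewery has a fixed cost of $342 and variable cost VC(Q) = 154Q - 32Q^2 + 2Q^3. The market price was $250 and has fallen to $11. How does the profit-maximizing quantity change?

Output falls from 12 to 0 (the firm shuts down)

MC = 154 - 64Q + 6Q^2; the shutdown threshold is min AVC = $26 (at Q = 8).
With P = $250 above the shutdown price, P = MC gives Q = 12.
At P = $11 < min AVC = $26, price no longer covers variable cost at any output, so the firm shuts down: Q = 0.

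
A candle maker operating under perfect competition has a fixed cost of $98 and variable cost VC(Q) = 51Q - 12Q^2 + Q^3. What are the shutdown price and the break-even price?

AVC = 51 - 12Q + Q^2; minimized at Q = 6, giving min AVC = $15. That is the shutdown price.
ATC = 98/Q + 51 - 12Q + Q^2. Setting dATC/dQ = −98/Q^2 − 12 + 2Q = 0 gives Q = 7 (since 2·7^3 − 12·7^2 = 98).
min ATC = 98/7 + 51 − 12·7 + 7^2 = $30. That is the break-even price.
For $15 ≤ P < $30 the firm produces at a loss; below $15 it shuts down.

Shutdown price = $15; break-even price = $30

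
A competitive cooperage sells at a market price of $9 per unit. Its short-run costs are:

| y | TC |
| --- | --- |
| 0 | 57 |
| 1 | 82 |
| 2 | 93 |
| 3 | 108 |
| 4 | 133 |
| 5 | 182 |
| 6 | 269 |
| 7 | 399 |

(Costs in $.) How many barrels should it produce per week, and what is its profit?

y = 0 (shut down); profit = -$57

Profit at each row (π = 9y − TC): y=0: -57; y=1: -73; y=2: -75; y=3: -81; y=4: -97; y=5: -137; y=6: -215; y=7: -336.
Profit is highest at y = 0. Equivalently, the lowest AVC in the table is 51/3 ≈ $17 at y = 3, and P = $9 falls below it — price never covers variable cost, so the firm shuts down and loses only its fixed cost.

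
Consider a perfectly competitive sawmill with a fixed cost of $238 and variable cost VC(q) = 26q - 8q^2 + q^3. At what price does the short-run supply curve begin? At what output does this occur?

$10 per unit, at q = 4

The firm shuts down when price falls below the minimum of average variable cost. AVC = VC/q = 26 - 8q + q^2.
At the minimum of AVC, MC = AVC. MC = 26 - 16q + 3q^2; setting MC = AVC gives 2q^2 - 8q = 0, so q = 4. min AVC = 10.
For P < $10 the firm produces nothing.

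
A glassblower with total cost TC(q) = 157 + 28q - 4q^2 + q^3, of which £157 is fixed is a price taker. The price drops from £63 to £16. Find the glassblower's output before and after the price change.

Output falls from 5 to 0 (the firm shuts down)

AVC = 28 - 4q + q^2, minimized at q = 2 where min AVC = £24. MC = 28 - 8q + 3q^2.
At P = £63 ≥ min AVC, set P = MC on the rising branch: q = 5.
At P = £16 < min AVC = £24, price no longer covers variable cost at any output, so the firm shuts down: q = 0.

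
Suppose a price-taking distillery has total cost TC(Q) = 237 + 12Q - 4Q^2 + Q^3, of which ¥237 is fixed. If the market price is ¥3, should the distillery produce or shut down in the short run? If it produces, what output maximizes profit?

Strip out fixed cost: VC = 12Q - 4Q^2 + Q^3. Then AVC = 12 - 4Q + Q^2 and MC = 12 - 8Q + 3Q^2.
The AVC parabola has its vertex at Q = 4/2 = 2, where AVC = 12 - 4·2 + 2^2 = ¥8.
P = ¥3 lies below min AVC = ¥8; no output level covers variable cost.
Shutting down limits the loss to fixed cost, ¥237.

Shut down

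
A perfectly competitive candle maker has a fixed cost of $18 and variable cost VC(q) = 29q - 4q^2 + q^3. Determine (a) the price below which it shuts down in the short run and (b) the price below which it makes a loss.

Shutdown price = $25; break-even price = $32

Shutdown price = min AVC. AVC = 29 - 4q + q^2, with vertex at q = 2 and minimum $25.
ATC = 18/q + 29 - 4q + q^2. Setting dATC/dq = −18/q^2 − 4 + 2q = 0 gives q = 3 (since 2·3^3 − 4·3^2 = 18).
min ATC = 18/3 + 29 − 4·3 + 3^2 = $32. That is the break-even price.
For $25 ≤ P < $32 the firm produces at a loss; below $25 it shuts down.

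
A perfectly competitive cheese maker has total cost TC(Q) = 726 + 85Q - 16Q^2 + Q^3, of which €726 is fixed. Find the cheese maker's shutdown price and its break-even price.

Shutdown price = min AVC. AVC = 85 - 16Q + Q^2, with vertex at Q = 8 and minimum €21.
ATC = 726/Q + 85 - 16Q + Q^2. Setting dATC/dQ = −726/Q^2 − 16 + 2Q = 0 gives Q = 11 (since 2·11^3 − 16·11^2 = 726).
min ATC = 726/11 + 85 − 16·11 + 11^2 = €96. That is the break-even price.
Between these two prices the firm operates at a loss; above €96 it earns a profit.

Shutdown price = €21; break-even price = €96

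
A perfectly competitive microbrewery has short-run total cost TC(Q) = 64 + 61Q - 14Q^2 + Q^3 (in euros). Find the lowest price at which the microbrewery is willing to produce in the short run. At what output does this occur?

€12 per unit, at Q = 7

The firm shuts down when price falls below the minimum of average variable cost. AVC = VC/Q = 61 - 14Q + Q^2.
At the minimum of AVC, MC = AVC. MC = 61 - 28Q + 3Q^2; setting MC = AVC gives 2Q^2 - 14Q = 0, so Q = 7. min AVC = 12.
The firm shuts down for any P below €12.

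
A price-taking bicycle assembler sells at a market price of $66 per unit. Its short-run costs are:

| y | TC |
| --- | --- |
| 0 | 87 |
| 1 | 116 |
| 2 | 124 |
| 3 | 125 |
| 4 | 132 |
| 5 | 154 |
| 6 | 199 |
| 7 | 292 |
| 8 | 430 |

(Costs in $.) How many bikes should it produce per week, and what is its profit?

Tabulate TR − TC: y=0: -87; y=1: -50; y=2: 8; y=3: 73; y=4: 132; y=5: 176; y=6: 197; y=7: 170; y=8: 98.
Profit is maximized at y = 6. AVC there is 112/6 = $18.67 ≤ P, so producing beats shutting down (which would give -$87).

y = 6; profit = $197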